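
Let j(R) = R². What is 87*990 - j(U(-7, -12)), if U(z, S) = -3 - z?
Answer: 86114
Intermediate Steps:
87*990 - j(U(-7, -12)) = 87*990 - (-3 - 1*(-7))² = 86130 - (-3 + 7)² = 86130 - 1*4² = 86130 - 1*16 = 86130 - 16 = 86114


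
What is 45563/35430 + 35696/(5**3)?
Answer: 254080931/885750 ≈ 286.85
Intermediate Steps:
45563/35430 + 35696/(5**3) = 45563*(1/35430) + 35696/125 = 45563/35430 + 35696*(1/125) = 45563/35430 + 35696/125 = 254080931/885750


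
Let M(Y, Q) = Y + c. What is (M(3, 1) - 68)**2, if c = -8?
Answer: 5329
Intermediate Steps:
M(Y, Q) = -8 + Y (M(Y, Q) = Y - 8 = -8 + Y)
(M(3, 1) - 68)**2 = ((-8 + 3) - 68)**2 = (-5 - 68)**2 = (-73)**2 = 5329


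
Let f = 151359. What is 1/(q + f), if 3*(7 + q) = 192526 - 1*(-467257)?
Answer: 3/1113839 ≈ 2.6934e-6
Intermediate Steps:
q = 659762/3 (q = -7 + (192526 - 1*(-467257))/3 = -7 + (192526 + 467257)/3 = -7 + (⅓)*659783 = -7 + 659783/3 = 659762/3 ≈ 2.1992e+5)
1/(q + f) = 1/(659762/3 + 151359) = 1/(1113839/3) = 3/1113839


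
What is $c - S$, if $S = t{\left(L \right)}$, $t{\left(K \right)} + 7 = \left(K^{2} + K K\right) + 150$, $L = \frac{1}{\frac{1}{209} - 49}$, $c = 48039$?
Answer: $\frac{2511129761119}{52428800} \approx 47896.0$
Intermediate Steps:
$L = - \frac{209}{10240}$ ($L = \frac{1}{\frac{1}{209} - 49} = \frac{1}{- \frac{10240}{209}} = - \frac{209}{10240} \approx -0.02041$)
$t{\left(K \right)} = 143 + 2 K^{2}$ ($t{\left(K \right)} = -7 + \left(\left(K^{2} + K K\right) + 150\right) = -7 + \left(\left(K^{2} + K^{2}\right) + 150\right) = -7 + \left(2 K^{2} + 150\right) = -7 + \left(150 + 2 K^{2}\right) = 143 + 2 K^{2}$)
$S = \frac{7497362081}{52428800}$ ($S = 143 + 2 \left(- \frac{209}{10240}\right)^{2} = 143 + 2 \cdot \frac{43681}{104857600} = 143 + \frac{43681}{52428800} = \frac{7497362081}{52428800} \approx 143.0$)
$c - S = 48039 - \frac{7497362081}{52428800} = \frac{2511129761119}{52428800}$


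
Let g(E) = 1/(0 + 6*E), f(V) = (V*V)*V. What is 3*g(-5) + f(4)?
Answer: 639/10 ≈ 63.900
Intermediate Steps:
f(V) = V**3 (f(V) = V**2*V = V**3)
g(E) = 1/(6*E)
3*g(-5) + f(4) = 3*((1/6)/(-5)) + 4**3 = 3*((1/6)*(-1/5)) + 64 = 3*(-1/30) + 64 = -1/10 + 64 = 639/10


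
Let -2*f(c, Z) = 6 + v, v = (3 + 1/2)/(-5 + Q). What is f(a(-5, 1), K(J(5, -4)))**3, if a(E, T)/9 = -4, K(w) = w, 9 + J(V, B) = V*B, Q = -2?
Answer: -1331/64 ≈ -20.797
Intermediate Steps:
J(V, B) = -9 + B*V (J(V, B) = -9 + V*B = -9 + B*V)
v = -1/2 (v = (3 + 1/2)/(-5 - 2) = (3 + 1/2)/(-7) = (7/2)*(-1/7) = -1/2 ≈ -0.50000)
a(E, T) = -36 (a(E, T) = 9*(-4) = -36)
f(c, Z) = -11/4 (f(c, Z) = -(6 - 1/2)/2 = -1/2*11/2 = -11/4)
f(a(-5, 1), K(J(5, -4)))**3 = (-11/4)**3 = -1331/64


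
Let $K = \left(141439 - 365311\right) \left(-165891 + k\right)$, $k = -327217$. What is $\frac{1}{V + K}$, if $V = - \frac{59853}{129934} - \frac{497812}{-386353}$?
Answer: $\frac{50200390702}{5541775454471625029851} \approx 9.0585 \cdot 10^{-12}$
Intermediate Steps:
$K = 110393074176$ ($K = \left(141439 - 365311\right) \left(-165891 - 327217\right) = \left(-223872\right) \left(-493108\right) = 110393074176$)
$V = \frac{41558318299}{50200390702}$ ($V = \left(-59853\right) \frac{1}{129934} - - \frac{497812}{386353} = - \frac{59853}{129934} + \frac{497812}{386353} = \frac{41558318299}{50200390702} \approx 0.82785$)
$\frac{1}{V + K} = \frac{1}{\frac{41558318299}{50200390702} + 110393074176} = \frac{1}{\frac{5541775454471625029851}{50200390702}} = \frac{50200390702}{5541775454471625029851}$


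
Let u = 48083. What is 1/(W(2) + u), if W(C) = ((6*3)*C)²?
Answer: 1/49379 ≈ 2.0252e-5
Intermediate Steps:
W(C) = 324*C² (W(C) = (18*C)² = 324*C²)
1/(W(2) + u) = 1/(324*2² + 48083) = 1/(324*4 + 48083) = 1/(1296 + 48083) = 1/49379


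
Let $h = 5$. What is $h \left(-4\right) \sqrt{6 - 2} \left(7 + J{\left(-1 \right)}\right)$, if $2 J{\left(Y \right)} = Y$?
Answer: $-260$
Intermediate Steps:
$J{\left(Y \right)} = \frac{Y}{2}$
$h \left(-4\right) \sqrt{6 - 2} \left(7 + J{\left(-1 \right)}\right) = 5 \left(-4\right) \sqrt{6 - 2} \left(7 + \frac{1}{2} \left(-1\right)\right) = - 20 \sqrt{4} \left(7 - \frac{1}{2}\right) = \left(-20\right) 2 \cdot \frac{13}{2} = \left(-40\right) \frac{13}{2} = -260$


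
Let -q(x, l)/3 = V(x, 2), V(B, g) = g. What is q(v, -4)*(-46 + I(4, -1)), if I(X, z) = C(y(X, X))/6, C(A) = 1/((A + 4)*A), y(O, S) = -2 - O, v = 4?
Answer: 3311/12 ≈ 275.92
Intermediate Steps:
q(x, l) = -6 (q(x, l) = -3*2 = -6)
C(A) = 1/(A*(4 + A)) (C(A) = 1/((4 + A)*A) = 1/(A*(4 + A)))
I(X, z) = 1/(6*(-2 - X)*(2 - X)) (I(X, z) = (1/((-2 - X)*(4 + (-2 - X))))/6 = (1/((-2 - X)*(2 - X)))*(⅙) = 1/(6*(-2 - X)*(2 - X)))
q(v, -4)*(-46 + I(4, -1)) = -6*(-46 + 1/(6*(-4 + 4²))) = -6*(-46 + 1/(6*(-4 + 16))) = -6*(-46 + (⅙)/12) = -6*(-46 + (⅙)*(1/12)) = -6*(-46 + 1/72) = -6*(-3311/72) = 3311/12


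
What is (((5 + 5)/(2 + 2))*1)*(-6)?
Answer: -15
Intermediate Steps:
(((5 + 5)/(2 + 2))*1)*(-6) = ((10/4)*1)*(-6) = ((10*(¼))*1)*(-6) = ((5/2)*1)*(-6) = (5/2)*(-6) = -15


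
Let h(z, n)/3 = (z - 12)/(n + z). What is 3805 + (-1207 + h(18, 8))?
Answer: 33783/13 ≈ 2598.7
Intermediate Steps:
h(z, n) = 3*(-12 + z)/(n + z) (h(z, n) = 3*((z - 12)/(n + z)) = 3*((-12 + z)/(n + z)) = 3*(-12 + z)/(n + z))
3805 + (-1207 + h(18, 8)) = 3805 + (-1207 + 3*(-12 + 18)/(8 + 18)) = 3805 + (-1207 + 3*6/26) = 3805 + (-1207 + 3*(1/26)*6) = 3805 + (-1207 + 9/13) = 3805 - 15682/13 = 33783/13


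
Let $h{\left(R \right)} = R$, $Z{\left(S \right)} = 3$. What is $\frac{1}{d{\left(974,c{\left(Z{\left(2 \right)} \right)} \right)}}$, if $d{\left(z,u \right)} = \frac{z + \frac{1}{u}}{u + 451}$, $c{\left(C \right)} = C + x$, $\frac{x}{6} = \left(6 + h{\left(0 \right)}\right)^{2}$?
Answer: $\frac{146730}{213307} \approx 0.68788$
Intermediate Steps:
$x = 216$ ($x = 6 \left(6 + 0\right)^{2} = 6 \cdot 6^{2} = 6 \cdot 36 = 216$)
$c{\left(C \right)} = 216 + C$ ($c{\left(C \right)} = C + 216 = 216 + C$)
$d{\left(z,u \right)} = \frac{z + \frac{1}{u}}{451 + u}$
$\frac{1}{d{\left(974,c{\left(Z{\left(2 \right)} \right)} \right)}} = \frac{1}{\frac{1}{216 + 3} \frac{1}{451 + \left(216 + 3\right)} \left(1 + \left(216 + 3\right) 974\right)} = \frac{1}{\frac{1}{219} \frac{1}{451 + 219} \left(1 + 219 \cdot 974\right)} = \frac{1}{\frac{1}{219} \cdot \frac{1}{670} \left(1 + 213306\right)} = \frac{1}{\frac{1}{219} \cdot \frac{1}{670} \cdot 213307} = \frac{1}{\frac{213307}{146730}} = \frac{146730}{213307}$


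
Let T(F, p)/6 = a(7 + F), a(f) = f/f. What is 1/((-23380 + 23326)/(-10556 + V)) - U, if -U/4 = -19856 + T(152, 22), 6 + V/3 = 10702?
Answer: -2154566/27 ≈ -79799.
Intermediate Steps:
a(f) = 1
T(F, p) = 6 (T(F, p) = 6*1 = 6)
V = 32088 (V = -18 + 3*10702 = -18 + 32106 = 32088)
U = 79400 (U = -4*(-19856 + 6) = -4*(-19850) = 79400)
1/((-23380 + 23326)/(-10556 + V)) - U = 1/((-23380 + 23326)/(-10556 + 32088)) - 1*79400 = 1/(-54/21532) - 79400 = 1/(-54*1/21532) - 79400 = 1/(-27/10766) - 79400 = -10766/27 - 79400 = -2154566/27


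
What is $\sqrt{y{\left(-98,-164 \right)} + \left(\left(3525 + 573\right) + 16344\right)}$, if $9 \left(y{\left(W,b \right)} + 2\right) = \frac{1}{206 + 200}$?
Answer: $\frac{\sqrt{30323230966}}{1218} \approx 142.97$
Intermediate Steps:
$y{\left(W,b \right)} = - \frac{7307}{3654}$ ($y{\left(W,b \right)} = -2 + \frac{1}{9 \left(206 + 200\right)} = -2 + \frac{1}{9 \cdot 406} = -2 + \frac{1}{9} \cdot \frac{1}{406} = -2 + \frac{1}{3654} = - \frac{7307}{3654}$)
$\sqrt{y{\left(-98,-164 \right)} + \left(\left(3525 + 573\right) + 16344\right)} = \sqrt{- \frac{7307}{3654} + \left(\left(3525 + 573\right) + 16344\right)} = \sqrt{- \frac{7307}{3654} + \left(4098 + 16344\right)} = \sqrt{- \frac{7307}{3654} + 20442} = \sqrt{\frac{74687761}{3654}} = \frac{\sqrt{30323230966}}{1218}$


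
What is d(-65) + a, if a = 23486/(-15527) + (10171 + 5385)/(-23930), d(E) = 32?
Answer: 5543198764/185780555 ≈ 29.837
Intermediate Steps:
a = -401778996/185780555 (a = 23486*(-1/15527) + 15556*(-1/23930) = -23486/15527 - 7778/11965 = -401778996/185780555 ≈ -2.1627)
d(-65) + a = 32 - 401778996/185780555 = 5543198764/185780555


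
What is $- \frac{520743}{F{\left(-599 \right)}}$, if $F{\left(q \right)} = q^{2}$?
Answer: $- \frac{520743}{358801} \approx -1.4513$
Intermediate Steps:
$- \frac{520743}{F{\left(-599 \right)}} = - \frac{520743}{\left(-599\right)^{2}} = - \frac{520743}{358801}$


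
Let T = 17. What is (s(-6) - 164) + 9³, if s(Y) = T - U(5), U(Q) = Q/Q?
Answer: 581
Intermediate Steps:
U(Q) = 1
s(Y) = 16 (s(Y) = 17 - 1*1 = 17 - 1 = 16)
(s(-6) - 164) + 9³ = (16 - 164) + 9³ = -148 + 729 = 581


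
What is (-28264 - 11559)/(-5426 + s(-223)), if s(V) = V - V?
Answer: 39823/5426 ≈ 7.3393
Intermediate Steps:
s(V) = 0
(-28264 - 11559)/(-5426 + s(-223)) = (-28264 - 11559)/(-5426 + 0) = -39823/(-5426) = -39823*(-1/5426) = 39823/5426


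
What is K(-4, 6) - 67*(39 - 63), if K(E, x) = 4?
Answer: 1612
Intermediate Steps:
K(-4, 6) - 67*(39 - 63) = 4 - 67*(39 - 63) = 4 - 67*(-24) = 4 + 1608 = 1612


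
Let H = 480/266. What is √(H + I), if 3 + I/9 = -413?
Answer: 4*I*√4137231/133 ≈ 61.173*I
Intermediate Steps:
I = -3744 (I = -27 + 9*(-413) = -27 - 3717 = -3744)
H = 240/133 (H = 480*(1/266) = 240/133 ≈ 1.8045)
√(H + I) = √(240/133 - 3744) = √(-497712/133) = 4*I*√4137231/133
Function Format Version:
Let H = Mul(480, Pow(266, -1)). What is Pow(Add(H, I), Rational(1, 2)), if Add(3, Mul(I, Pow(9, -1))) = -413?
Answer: Mul(Rational(4, 133), I, Pow(4137231, Rational(1, 2))) ≈ Mul(61.173, I)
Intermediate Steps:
I = -3744 (I = Add(-27, Mul(9, -413)) = Add(-27, -3717) = -3744)
H = Rational(240, 133) (H = Mul(480, Rational(1, 266)) = Rational(240, 133) ≈ 1.8045)
Pow(Add(H, I), Rational(1, 2)) = Pow(Add(Rational(240, 133), -3744), Rational(1, 2)) = Pow(Rational(-497712, 133), Rational(1, 2)) = Mul(Rational(4, 133), I, Pow(4137231, Rational(1, 2)))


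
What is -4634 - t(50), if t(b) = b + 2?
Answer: -4686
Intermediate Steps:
t(b) = 2 + b
-4634 - t(50) = -4634 - (2 + 50) = -4634 - 1*52 = -4634 - 52 = -4686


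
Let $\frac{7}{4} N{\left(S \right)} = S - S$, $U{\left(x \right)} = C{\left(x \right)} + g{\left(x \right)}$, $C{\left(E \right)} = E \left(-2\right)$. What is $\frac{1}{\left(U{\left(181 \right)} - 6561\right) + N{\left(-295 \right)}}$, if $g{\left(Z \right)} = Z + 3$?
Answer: $- \frac{1}{6739} \approx -0.00014839$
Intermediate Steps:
$g{\left(Z \right)} = 3 + Z$
$C{\left(E \right)} = - 2 E$
$U{\left(x \right)} = 3 - x$ ($U{\left(x \right)} = - 2 x + \left(3 + x\right) = 3 - x$)
$N{\left(S \right)} = 0$ ($N{\left(S \right)} = \frac{4 \left(S - S\right)}{7} = \frac{4}{7} \cdot 0 = 0$)
$\frac{1}{\left(U{\left(181 \right)} - 6561\right) + N{\left(-295 \right)}} = \frac{1}{\left(\left(3 - 181\right) - 6561\right) + 0} = \frac{1}{\left(-178 - 6561\right) + 0} = \frac{1}{-6739 + 0} = \frac{1}{-6739} = - \frac{1}{6739}$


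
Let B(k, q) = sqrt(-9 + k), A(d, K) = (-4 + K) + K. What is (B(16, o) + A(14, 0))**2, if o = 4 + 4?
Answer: (4 - sqrt(7))**2 ≈ 1.8340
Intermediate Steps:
o = 8
A(d, K) = -4 + 2*K
(B(16, o) + A(14, 0))**2 = (sqrt(-9 + 16) + (-4 + 2*0))**2 = (sqrt(7) + (-4 + 0))**2 = (sqrt(7) - 4)**2 = (-4 + sqrt(7))**2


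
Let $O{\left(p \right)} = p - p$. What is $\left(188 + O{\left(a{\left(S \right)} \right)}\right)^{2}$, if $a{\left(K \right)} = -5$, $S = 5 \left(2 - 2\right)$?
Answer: $35344$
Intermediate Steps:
$S = 0$ ($S = 5 \cdot 0 = 0$)
$O{\left(p \right)} = 0$
$\left(188 + O{\left(a{\left(S \right)} \right)}\right)^{2} = \left(188 + 0\right)^{2} = 188^{2} = 35344$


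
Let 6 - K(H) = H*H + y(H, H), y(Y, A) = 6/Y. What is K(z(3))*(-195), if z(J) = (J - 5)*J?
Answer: 5655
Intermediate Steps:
z(J) = J*(-5 + J) (z(J) = (-5 + J)*J = J*(-5 + J))
K(H) = 6 - H² - 6/H (K(H) = 6 - (H*H + 6/H) = 6 - (H² + 6/H) = 6 + (-H² - 6/H) = 6 - H² - 6/H)
K(z(3))*(-195) = (6 - (3*(-5 + 3))² - 6*1/(3*(-5 + 3)))*(-195) = (6 - (3*(-2))² - 6/(3*(-2)))*(-195) = (6 - 1*(-6)² - 6/(-6))*(-195) = (6 - 1*36 - 6*(-⅙))*(-195) = (6 - 36 + 1)*(-195) = -29*(-195) = 5655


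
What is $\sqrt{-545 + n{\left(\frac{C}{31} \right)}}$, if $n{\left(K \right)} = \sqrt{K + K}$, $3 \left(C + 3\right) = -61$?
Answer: $\frac{\sqrt{-4713705 + 186 i \sqrt{3255}}}{93} \approx 0.026278 + 23.345 i$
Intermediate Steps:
$C = - \frac{70}{3}$ ($C = -3 + \frac{1}{3} \left(-61\right) = -3 - \frac{61}{3} = - \frac{70}{3} \approx -23.333$)
$n{\left(K \right)} = \sqrt{2} \sqrt{K}$ ($n{\left(K \right)} = \sqrt{2 K} = \sqrt{2} \sqrt{K}$)
$\sqrt{-545 + n{\left(\frac{C}{31} \right)}} = \sqrt{-545 + \sqrt{2} \sqrt{- \frac{70}{3 \cdot 31}}} = \sqrt{-545 + \sqrt{2} \sqrt{\left(- \frac{70}{3}\right) \frac{1}{31}}} = \sqrt{-545 + \sqrt{2} \sqrt{- \frac{70}{93}}} = \sqrt{-545 + \sqrt{2} \frac{i \sqrt{6510}}{93}} = \sqrt{-545 + \frac{2 i \sqrt{3255}}{93}}$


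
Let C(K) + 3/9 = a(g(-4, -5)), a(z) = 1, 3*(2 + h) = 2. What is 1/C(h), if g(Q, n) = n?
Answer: 3/2 ≈ 1.5000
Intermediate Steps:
h = -4/3 (h = -2 + (⅓)*2 = -2 + ⅔ = -4/3 ≈ -1.3333)
C(K) = ⅔ (C(K) = -⅓ + 1 = ⅔)
1/C(h) = 1/(⅔) = 3/2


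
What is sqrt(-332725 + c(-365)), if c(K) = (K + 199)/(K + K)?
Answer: 3*I*sqrt(4925250870)/365 ≈ 576.82*I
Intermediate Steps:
c(K) = (199 + K)/(2*K) (c(K) = (199 + K)/((2*K)) = (199 + K)*(1/(2*K)) = (199 + K)/(2*K))
sqrt(-332725 + c(-365)) = sqrt(-332725 + (1/2)*(199 - 365)/(-365)) = sqrt(-332725 + (1/2)*(-1/365)*(-166)) = sqrt(-332725 + 83/365) = sqrt(-121444542/365) = 3*I*sqrt(4925250870)/365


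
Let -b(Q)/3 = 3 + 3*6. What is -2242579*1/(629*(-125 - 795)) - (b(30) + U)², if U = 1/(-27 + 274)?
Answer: -139969480545789/35304688120 ≈ -3964.6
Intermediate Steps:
b(Q) = -63 (b(Q) = -3*(3 + 3*6) = -3*(3 + 18) = -3*21 = -63)
U = 1/247 ≈ 0.0040486
-2242579*1/(629*(-125 - 795)) - (b(30) + U)² = -2242579*1/(629*(-125 - 795)) - (-63 + 1/247)² = -2242579/(629*(-920)) - (-15560/247)² = -2242579/(-578680) - 1*242113600/61009 = -2242579*(-1/578680) - 242113600/61009 = 2242579/578680 - 242113600/61009 = -139969480545789/35304688120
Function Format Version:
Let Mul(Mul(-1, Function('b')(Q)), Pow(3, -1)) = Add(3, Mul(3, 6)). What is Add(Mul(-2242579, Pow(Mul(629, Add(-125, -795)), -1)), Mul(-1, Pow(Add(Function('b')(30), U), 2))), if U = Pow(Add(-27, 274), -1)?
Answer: Rational(-139969480545789, 35304688120) ≈ -3964.6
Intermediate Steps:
Function('b')(Q) = -63 (Function('b')(Q) = Mul(-3, Add(3, Mul(3, 6))) = Mul(-3, Add(3, 18)) = Mul(-3, 21) = -63)
U = Rational(1, 247) (U = Pow(247, -1) = Rational(1, 247) ≈ 0.0040486)
Add(Mul(-2242579, Pow(Mul(629, Add(-125, -795)), -1)), Mul(-1, Pow(Add(Function('b')(30), U), 2))) = Add(Mul(-2242579, Pow(Mul(629, Add(-125, -795)), -1)), Mul(-1, Pow(Add(-63, Rational(1, 247)), 2))) = Add(Mul(-2242579, Pow(Mul(629, -920), -1)), Mul(-1, Pow(Rational(-15560, 247), 2))) = Add(Mul(-2242579, Pow(-578680, -1)), Mul(-1, Rational(242113600, 61009))) = Add(Mul(-2242579, Rational(-1, 578680)), Rational(-242113600, 61009)) = Add(Rational(2242579, 578680), Rational(-242113600, 61009)) = Rational(-139969480545789, 35304688120)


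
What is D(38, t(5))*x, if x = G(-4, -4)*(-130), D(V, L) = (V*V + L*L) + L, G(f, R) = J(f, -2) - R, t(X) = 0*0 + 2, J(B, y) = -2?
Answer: -377000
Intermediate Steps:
t(X) = 2 (t(X) = 0 + 2 = 2)
G(f, R) = -2 - R
D(V, L) = L + L**2 + V**2 (D(V, L) = (V**2 + L**2) + L = (L**2 + V**2) + L = L + L**2 + V**2)
x = -260 (x = (-2 - 1*(-4))*(-130) = (-2 + 4)*(-130) = 2*(-130) = -260)
D(38, t(5))*x = (2 + 2**2 + 38**2)*(-260) = (2 + 4 + 1444)*(-260) = 1450*(-260) = -377000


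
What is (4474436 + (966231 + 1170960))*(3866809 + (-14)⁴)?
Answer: 25819891051075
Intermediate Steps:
(4474436 + (966231 + 1170960))*(3866809 + (-14)⁴) = (4474436 + 2137191)*(3866809 + 38416) = 6611627*3905225 = 25819891051075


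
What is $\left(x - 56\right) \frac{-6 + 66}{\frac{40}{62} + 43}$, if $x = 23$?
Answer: $- \frac{1860}{41} \approx -45.366$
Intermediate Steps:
$\left(x - 56\right) \frac{-6 + 66}{\frac{40}{62} + 43} = \left(23 - 56\right) \frac{-6 + 66}{\frac{40}{62} + 43} = - 33 \frac{60}{40 \cdot \frac{1}{62} + 43} = - 33 \frac{60}{\frac{20}{31} + 43} = - 33 \frac{60}{\frac{1353}{31}} = - 33 \cdot 60 \cdot \frac{31}{1353} = \left(-33\right) \frac{620}{451} = - \frac{1860}{41}$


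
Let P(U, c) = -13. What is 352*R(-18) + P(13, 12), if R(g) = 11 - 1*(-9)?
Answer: 7027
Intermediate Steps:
R(g) = 20 (R(g) = 11 + 9 = 20)
352*R(-18) + P(13, 12) = 352*20 - 13 = 7040 - 13 = 7027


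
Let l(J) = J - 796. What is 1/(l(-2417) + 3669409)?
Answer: 1/3666196 ≈ 2.7276e-7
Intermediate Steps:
l(J) = -796 + J
1/(l(-2417) + 3669409) = 1/((-796 - 2417) + 3669409) = 1/(-3213 + 3669409) = 1/3666196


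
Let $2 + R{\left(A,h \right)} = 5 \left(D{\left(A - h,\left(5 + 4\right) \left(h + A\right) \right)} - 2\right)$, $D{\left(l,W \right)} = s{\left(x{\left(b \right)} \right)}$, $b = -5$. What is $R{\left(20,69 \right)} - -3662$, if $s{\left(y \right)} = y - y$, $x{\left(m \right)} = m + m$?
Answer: $3650$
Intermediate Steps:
$x{\left(m \right)} = 2 m$
$s{\left(y \right)} = 0$
$D{\left(l,W \right)} = 0$
$R{\left(A,h \right)} = -12$ ($R{\left(A,h \right)} = -2 + 5 \left(0 - 2\right) = -2 + 5 \left(-2\right) = -2 - 10 = -12$)
$R{\left(20,69 \right)} - -3662 = -12 - -3662 = -12 + 3662 = 3650$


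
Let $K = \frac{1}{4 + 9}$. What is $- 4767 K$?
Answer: $- \frac{4767}{13} \approx -366.69$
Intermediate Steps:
$K = \frac{1}{13} \approx 0.076923$
$- 4767 K = \left(-4767\right) \frac{1}{13} = - \frac{4767}{13}$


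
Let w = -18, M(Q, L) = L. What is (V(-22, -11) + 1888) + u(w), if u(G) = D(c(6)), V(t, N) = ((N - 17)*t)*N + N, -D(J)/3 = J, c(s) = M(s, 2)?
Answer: -4905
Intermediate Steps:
c(s) = 2
D(J) = -3*J
V(t, N) = N + N*t*(-17 + N) (V(t, N) = ((-17 + N)*t)*N + N = (t*(-17 + N))*N + N = N*t*(-17 + N) + N = N + N*t*(-17 + N))
u(G) = -6 (u(G) = -3*2 = -6)
(V(-22, -11) + 1888) + u(w) = (-11*(1 - 17*(-22) - 11*(-22)) + 1888) - 6 = (-11*(1 + 374 + 242) + 1888) - 6 = (-11*617 + 1888) - 6 = (-6787 + 1888) - 6 = -4899 - 6 = -4905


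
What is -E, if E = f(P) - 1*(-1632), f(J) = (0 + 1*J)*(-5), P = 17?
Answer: -1547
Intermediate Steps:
f(J) = -5*J (f(J) = (0 + J)*(-5) = J*(-5) = -5*J)
E = 1547 (E = -5*17 - 1*(-1632) = -85 + 1632 = 1547)
-E = -1*1547 = -1547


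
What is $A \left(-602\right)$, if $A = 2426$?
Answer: $-1460452$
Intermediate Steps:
$A \left(-602\right) = 2426 \left(-602\right) = -1460452$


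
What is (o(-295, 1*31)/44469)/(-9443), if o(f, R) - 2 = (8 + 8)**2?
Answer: -86/139973589 ≈ -6.1440e-7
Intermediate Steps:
o(f, R) = 258 (o(f, R) = 2 + (8 + 8)**2 = 2 + 16**2 = 2 + 256 = 258)
(o(-295, 1*31)/44469)/(-9443) = (258/44469)/(-9443) = (258*(1/44469))*(-1/9443) = (86/14823)*(-1/9443) = -86/139973589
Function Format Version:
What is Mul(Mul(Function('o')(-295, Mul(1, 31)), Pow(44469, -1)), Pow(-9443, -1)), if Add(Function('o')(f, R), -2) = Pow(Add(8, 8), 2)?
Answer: Rational(-86, 139973589) ≈ -6.1440e-7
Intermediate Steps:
Function('o')(f, R) = 258 (Function('o')(f, R) = Add(2, Pow(Add(8, 8), 2)) = Add(2, Pow(16, 2)) = Add(2, 256) = 258)
Mul(Mul(Function('o')(-295, Mul(1, 31)), Pow(44469, -1)), Pow(-9443, -1)) = Mul(Mul(258, Pow(44469, -1)), Pow(-9443, -1)) = Mul(Mul(258, Rational(1, 44469)), Rational(-1, 9443)) = Mul(Rational(86, 14823), Rational(-1, 9443)) = Rational(-86, 139973589)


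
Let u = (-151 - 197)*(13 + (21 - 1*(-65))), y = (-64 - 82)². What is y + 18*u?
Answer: -598820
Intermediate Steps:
y = 21316 (y = (-146)² = 21316)
u = -34452 (u = -348*(13 + (21 + 65)) = -348*(13 + 86) = -348*99 = -34452)
y + 18*u = 21316 + 18*(-34452) = 21316 - 620136 = -598820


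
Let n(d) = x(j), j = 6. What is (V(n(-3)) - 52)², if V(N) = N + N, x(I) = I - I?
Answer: 2704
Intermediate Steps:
x(I) = 0
n(d) = 0
V(N) = 2*N
(V(n(-3)) - 52)² = (2*0 - 52)² = (0 - 52)² = (-52)² = 2704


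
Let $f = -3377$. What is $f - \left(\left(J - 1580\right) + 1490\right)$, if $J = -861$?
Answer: $-2426$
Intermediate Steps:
$f - \left(\left(J - 1580\right) + 1490\right) = -3377 - \left(\left(-861 - 1580\right) + 1490\right) = -3377 - \left(-2441 + 1490\right) = -3377 - -951 = -3377 + 951 = -2426$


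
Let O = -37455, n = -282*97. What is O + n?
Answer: -64809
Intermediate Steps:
n = -27354
O + n = -37455 - 27354 = -64809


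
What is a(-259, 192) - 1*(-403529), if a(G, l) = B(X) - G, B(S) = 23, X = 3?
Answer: 403811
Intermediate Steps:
a(G, l) = 23 - G
a(-259, 192) - 1*(-403529) = (23 - 1*(-259)) - 1*(-403529) = (23 + 259) + 403529 = 282 + 403529 = 403811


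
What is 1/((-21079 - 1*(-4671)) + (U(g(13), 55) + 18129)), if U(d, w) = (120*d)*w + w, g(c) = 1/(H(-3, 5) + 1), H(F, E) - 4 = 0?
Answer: 1/3096 ≈ 0.00032300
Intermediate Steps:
H(F, E) = 4 (H(F, E) = 4 + 0 = 4)
g(c) = ⅕ (g(c) = 1/(4 + 1) = 1/5 = ⅕)
U(d, w) = w + 120*d*w (U(d, w) = 120*d*w + w = w + 120*d*w)
1/((-21079 - 1*(-4671)) + (U(g(13), 55) + 18129)) = 1/((-21079 - 1*(-4671)) + (55*(1 + 120*(⅕)) + 18129)) = 1/((-21079 + 4671) + (55*(1 + 24) + 18129)) = 1/(-16408 + (55*25 + 18129)) = 1/(-16408 + (1375 + 18129)) = 1/(-16408 + 19504) = 1/3096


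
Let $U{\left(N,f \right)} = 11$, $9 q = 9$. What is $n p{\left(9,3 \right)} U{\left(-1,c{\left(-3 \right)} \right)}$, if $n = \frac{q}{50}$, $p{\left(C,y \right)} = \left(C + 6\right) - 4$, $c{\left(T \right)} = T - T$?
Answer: $\frac{121}{50} \approx 2.42$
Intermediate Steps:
$c{\left(T \right)} = 0$
$q = 1$ ($q = \frac{1}{9} \cdot 9 = 1$)
$p{\left(C,y \right)} = 2 + C$ ($p{\left(C,y \right)} = \left(6 + C\right) - 4 = 2 + C$)
$n = \frac{1}{50}$ ($n = 1 \cdot \frac{1}{50} = \frac{1}{50} \approx 0.02$)
$n p{\left(9,3 \right)} U{\left(-1,c{\left(-3 \right)} \right)} = \frac{2 + 9}{50} \cdot 11 = \frac{1}{50} \cdot 11 \cdot 11 = \frac{11}{50} \cdot 11 = \frac{121}{50}$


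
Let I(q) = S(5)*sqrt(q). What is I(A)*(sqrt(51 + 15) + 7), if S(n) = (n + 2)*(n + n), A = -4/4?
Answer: 70*I*(7 + sqrt(66)) ≈ 1058.7*I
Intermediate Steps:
A = -1 (A = -4*1/4 = -1)
S(n) = 2*n*(2 + n) (S(n) = (2 + n)*(2*n) = 2*n*(2 + n))
I(q) = 70*sqrt(q) (I(q) = (2*5*(2 + 5))*sqrt(q) = (2*5*7)*sqrt(q) = 70*sqrt(q))
I(A)*(sqrt(51 + 15) + 7) = (70*sqrt(-1))*(sqrt(51 + 15) + 7) = (70*I)*(sqrt(66) + 7) = (70*I)*(7 + sqrt(66)) = 70*I*(7 + sqrt(66))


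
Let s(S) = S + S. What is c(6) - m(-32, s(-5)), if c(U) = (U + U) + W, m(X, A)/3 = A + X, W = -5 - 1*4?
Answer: 129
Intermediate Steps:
W = -9 (W = -5 - 4 = -9)
s(S) = 2*S
m(X, A) = 3*A + 3*X (m(X, A) = 3*(A + X) = 3*A + 3*X)
c(U) = -9 + 2*U (c(U) = (U + U) - 9 = 2*U - 9 = -9 + 2*U)
c(6) - m(-32, s(-5)) = (-9 + 2*6) - (3*(2*(-5)) + 3*(-32)) = (-9 + 12) - (3*(-10) - 96) = 3 - (-30 - 96) = 3 - 1*(-126) = 3 + 126 = 129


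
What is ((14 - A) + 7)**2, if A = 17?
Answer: 16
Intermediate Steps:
((14 - A) + 7)**2 = ((14 - 1*17) + 7)**2 = ((14 - 17) + 7)**2 = (-3 + 7)**2 = 4**2 = 16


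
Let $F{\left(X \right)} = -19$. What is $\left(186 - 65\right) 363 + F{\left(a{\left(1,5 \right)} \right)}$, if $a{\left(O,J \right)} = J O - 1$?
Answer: $43904$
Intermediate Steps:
$a{\left(O,J \right)} = -1 + J O$
$\left(186 - 65\right) 363 + F{\left(a{\left(1,5 \right)} \right)} = \left(186 - 65\right) 363 - 19 = 121 \cdot 363 - 19 = 43923 - 19 = 43904$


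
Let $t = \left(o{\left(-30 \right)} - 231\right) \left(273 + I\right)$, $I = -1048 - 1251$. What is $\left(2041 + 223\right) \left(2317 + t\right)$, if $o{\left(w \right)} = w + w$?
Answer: $1340023112$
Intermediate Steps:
$I = -2299$
$o{\left(w \right)} = 2 w$
$t = 589566$ ($t = \left(2 \left(-30\right) - 231\right) \left(273 - 2299\right) = \left(-60 - 231\right) \left(-2026\right) = \left(-291\right) \left(-2026\right) = 589566$)
$\left(2041 + 223\right) \left(2317 + t\right) = \left(2041 + 223\right) \left(2317 + 589566\right) = 2264 \cdot 591883 = 1340023112$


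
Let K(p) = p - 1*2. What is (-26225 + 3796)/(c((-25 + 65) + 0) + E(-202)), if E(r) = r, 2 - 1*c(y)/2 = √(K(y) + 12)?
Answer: 2220471/19502 - 112145*√2/19502 ≈ 105.73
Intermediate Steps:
K(p) = -2 + p (K(p) = p - 2 = -2 + p)
c(y) = 4 - 2*√(10 + y) (c(y) = 4 - 2*√((-2 + y) + 12) = 4 - 2*√(10 + y))
(-26225 + 3796)/(c((-25 + 65) + 0) + E(-202)) = (-26225 + 3796)/((4 - 2*√(10 + ((-25 + 65) + 0))) - 202) = -22429/((4 - 2*√(10 + (40 + 0))) - 202) = -22429/((4 - 2*√(10 + 40)) - 202) = -22429/((4 - 10*√2) - 202) = -22429/(-198 - 10*√2)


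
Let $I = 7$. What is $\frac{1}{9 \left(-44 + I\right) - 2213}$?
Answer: $- \frac{1}{2546} \approx -0.00039277$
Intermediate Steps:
$\frac{1}{9 \left(-44 + I\right) - 2213} = \frac{1}{9 \left(-44 + 7\right) - 2213} = \frac{1}{9 \left(-37\right) - 2213} = \frac{1}{-333 - 2213} = \frac{1}{-2546} = - \frac{1}{2546}$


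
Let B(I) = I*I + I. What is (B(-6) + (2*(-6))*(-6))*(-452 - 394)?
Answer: -86292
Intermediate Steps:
B(I) = I + I² (B(I) = I² + I = I + I²)
(B(-6) + (2*(-6))*(-6))*(-452 - 394) = (-6*(1 - 6) + (2*(-6))*(-6))*(-452 - 394) = (-6*(-5) - 12*(-6))*(-846) = (30 + 72)*(-846) = 102*(-846) = -86292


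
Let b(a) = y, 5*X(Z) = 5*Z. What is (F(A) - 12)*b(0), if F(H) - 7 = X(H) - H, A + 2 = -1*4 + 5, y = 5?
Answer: -25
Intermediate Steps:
X(Z) = Z (X(Z) = (5*Z)/5 = Z)
A = -1 (A = -2 + (-1*4 + 5) = -2 + (-4 + 5) = -2 + 1 = -1)
F(H) = 7 (F(H) = 7 + (H - H) = 7 + 0 = 7)
b(a) = 5
(F(A) - 12)*b(0) = (7 - 12)*5 = -5*5 = -25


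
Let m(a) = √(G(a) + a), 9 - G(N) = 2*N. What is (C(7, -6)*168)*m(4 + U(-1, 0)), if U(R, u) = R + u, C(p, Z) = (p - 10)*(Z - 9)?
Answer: 7560*√6 ≈ 18518.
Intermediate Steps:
C(p, Z) = (-10 + p)*(-9 + Z)
G(N) = 9 - 2*N
m(a) = √(9 - a) (m(a) = √((9 - 2*a) + a) = √(9 - a))
(C(7, -6)*168)*m(4 + U(-1, 0)) = ((90 - 10*(-6) - 9*7 - 6*7)*168)*√(9 - (4 + (-1 + 0))) = ((90 + 60 - 63 - 42)*168)*√(9 - (4 - 1)) = (45*168)*√(9 - 1*3) = 7560*√(9 - 3) = 7560*√6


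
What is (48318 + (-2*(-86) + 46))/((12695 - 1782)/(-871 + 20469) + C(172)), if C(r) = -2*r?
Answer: -951208528/6730799 ≈ -141.32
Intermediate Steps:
(48318 + (-2*(-86) + 46))/((12695 - 1782)/(-871 + 20469) + C(172)) = (48318 + (-2*(-86) + 46))/((12695 - 1782)/(-871 + 20469) - 2*172) = (48318 + (172 + 46))/(10913/19598 - 344) = (48318 + 218)/(10913*(1/19598) - 344) = 48536/(10913/19598 - 344) = 48536/(-6730799/19598) = 48536*(-19598/6730799) = -951208528/6730799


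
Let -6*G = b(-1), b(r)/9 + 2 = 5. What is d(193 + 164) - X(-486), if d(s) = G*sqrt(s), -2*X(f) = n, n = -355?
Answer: -355/2 - 9*sqrt(357)/2 ≈ -262.52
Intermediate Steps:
b(r) = 27 (b(r) = -18 + 9*5 = -18 + 45 = 27)
G = -9/2 (G = -1/6*27 = -9/2 ≈ -4.5000)
X(f) = 355/2 (X(f) = -1/2*(-355) = 355/2)
d(s) = -9*sqrt(s)/2
d(193 + 164) - X(-486) = -9*sqrt(193 + 164)/2 - 1*355/2 = -9*sqrt(357)/2 - 355/2 = -355/2 - 9*sqrt(357)/2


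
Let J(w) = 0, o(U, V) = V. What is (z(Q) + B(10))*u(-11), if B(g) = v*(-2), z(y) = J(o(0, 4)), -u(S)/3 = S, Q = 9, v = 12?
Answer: -792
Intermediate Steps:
u(S) = -3*S
z(y) = 0
B(g) = -24 (B(g) = 12*(-2) = -24)
(z(Q) + B(10))*u(-11) = (0 - 24)*(-3*(-11)) = -24*33 = -792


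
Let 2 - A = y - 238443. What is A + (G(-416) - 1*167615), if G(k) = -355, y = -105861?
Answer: 176336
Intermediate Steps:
A = 344306 (A = 2 - (-105861 - 238443) = 2 - 1*(-344304) = 2 + 344304 = 344306)
A + (G(-416) - 1*167615) = 344306 + (-355 - 1*167615) = 344306 + (-355 - 167615) = 344306 - 167970 = 176336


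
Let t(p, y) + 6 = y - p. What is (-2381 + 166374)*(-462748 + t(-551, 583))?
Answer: -75702448660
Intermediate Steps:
t(p, y) = -6 + y - p (t(p, y) = -6 + (y - p) = -6 + y - p)
(-2381 + 166374)*(-462748 + t(-551, 583)) = (-2381 + 166374)*(-462748 + (-6 + 583 - 1*(-551))) = 163993*(-462748 + (-6 + 583 + 551)) = 163993*(-462748 + 1128) = 163993*(-461620) = -75702448660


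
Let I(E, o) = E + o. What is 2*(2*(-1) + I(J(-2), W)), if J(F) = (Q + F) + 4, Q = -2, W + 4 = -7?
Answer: -26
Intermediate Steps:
W = -11 (W = -4 - 7 = -11)
J(F) = 2 + F (J(F) = (-2 + F) + 4 = 2 + F)
2*(2*(-1) + I(J(-2), W)) = 2*(2*(-1) + ((2 - 2) - 11)) = 2*(-2 + (0 - 11)) = 2*(-2 - 11) = 2*(-13) = -26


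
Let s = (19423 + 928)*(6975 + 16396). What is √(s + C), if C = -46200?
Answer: √475577021 ≈ 21808.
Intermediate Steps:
s = 475623221 (s = 20351*23371 = 475623221)
√(s + C) = √(475623221 - 46200) = √475577021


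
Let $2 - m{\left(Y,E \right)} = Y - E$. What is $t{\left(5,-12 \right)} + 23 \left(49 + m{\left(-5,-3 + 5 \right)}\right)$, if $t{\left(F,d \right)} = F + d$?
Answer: $1327$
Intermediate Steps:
$m{\left(Y,E \right)} = 2 + E - Y$ ($m{\left(Y,E \right)} = 2 - \left(Y - E\right) = 2 + \left(E - Y\right) = 2 + E - Y$)
$t{\left(5,-12 \right)} + 23 \left(49 + m{\left(-5,-3 + 5 \right)}\right) = \left(5 - 12\right) + 23 \left(49 + \left(2 + \left(-3 + 5\right) - -5\right)\right) = -7 + 23 \left(49 + \left(2 + 2 + 5\right)\right) = -7 + 23 \left(49 + 9\right) = -7 + 23 \cdot 58 = -7 + 1334 = 1327$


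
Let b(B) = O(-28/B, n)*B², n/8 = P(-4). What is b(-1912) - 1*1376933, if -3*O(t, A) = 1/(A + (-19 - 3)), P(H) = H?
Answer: -109703701/81 ≈ -1.3544e+6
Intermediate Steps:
n = -32 (n = 8*(-4) = -32)
O(t, A) = -1/(3*(-22 + A)) (O(t, A) = -1/(3*(A + (-19 - 3))) = -1/(3*(A - 22)) = -1/(3*(-22 + A)))
b(B) = B²/162 (b(B) = (-1/(-66 + 3*(-32)))*B² = (-1/(-66 - 96))*B² = (-1/(-162))*B² = (-1*(-1/162))*B² = B²/162)
b(-1912) - 1*1376933 = (1/162)*(-1912)² - 1*1376933 = (1/162)*3655744 - 1376933 = 1827872/81 - 1376933 = -109703701/81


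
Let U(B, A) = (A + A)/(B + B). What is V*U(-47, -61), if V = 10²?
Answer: 6100/47 ≈ 129.79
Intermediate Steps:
V = 100
U(B, A) = A/B (U(B, A) = (2*A)/((2*B)) = (2*A)*(1/(2*B)) = A/B)
V*U(-47, -61) = 100*(-61/(-47)) = 100*(-61*(-1/47)) = 100*(61/47) = 6100/47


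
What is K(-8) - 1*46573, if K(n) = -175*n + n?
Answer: -45181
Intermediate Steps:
K(n) = -174*n
K(-8) - 1*46573 = -174*(-8) - 1*46573 = 1392 - 46573 = -45181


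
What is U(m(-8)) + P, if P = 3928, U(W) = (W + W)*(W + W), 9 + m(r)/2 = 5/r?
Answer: 21641/4 ≈ 5410.3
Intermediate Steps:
m(r) = -18 + 10/r (m(r) = -18 + 2*(5/r) = -18 + 10/r)
U(W) = 4*W**2 (U(W) = (2*W)*(2*W) = 4*W**2)
U(m(-8)) + P = 4*(-18 + 10/(-8))**2 + 3928 = 4*(-18 + 10*(-1/8))**2 + 3928 = 4*(-18 - 5/4)**2 + 3928 = 4*(-77/4)**2 + 3928 = 4*(5929/16) + 3928 = 5929/4 + 3928 = 21641/4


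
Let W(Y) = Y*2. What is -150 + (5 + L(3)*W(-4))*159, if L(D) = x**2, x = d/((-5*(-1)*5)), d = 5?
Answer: 14853/25 ≈ 594.12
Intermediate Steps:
x = 1/5 (x = 5/((-5*(-1)*5)) = 5/((5*5)) = 5/25 = 5*(1/25) = 1/5 ≈ 0.20000)
W(Y) = 2*Y
L(D) = 1/25 (L(D) = (1/5)**2 = 1/25)
-150 + (5 + L(3)*W(-4))*159 = -150 + (5 + (2*(-4))/25)*159 = -150 + (5 + (1/25)*(-8))*159 = -150 + (5 - 8/25)*159 = -150 + (117/25)*159 = -150 + 18603/25 = 14853/25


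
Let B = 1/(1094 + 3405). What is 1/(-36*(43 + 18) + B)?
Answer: -4499/9879803 ≈ -0.00045537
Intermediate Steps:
B = 1/4499 ≈ 0.00022227
1/(-36*(43 + 18) + B) = 1/(-36*(43 + 18) + 1/4499) = 1/(-36*61 + 1/4499) = 1/(-2196 + 1/4499) = 1/(-9879803/4499) = -4499/9879803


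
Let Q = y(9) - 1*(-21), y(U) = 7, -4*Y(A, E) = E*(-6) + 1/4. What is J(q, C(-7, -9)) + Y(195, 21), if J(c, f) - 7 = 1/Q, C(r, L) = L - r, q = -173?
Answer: 4309/112 ≈ 38.473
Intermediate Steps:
Y(A, E) = -1/16 + 3*E/2 (Y(A, E) = -(E*(-6) + 1/4)/4 = -(-6*E + ¼)/4 = -(¼ - 6*E)/4 = -1/16 + 3*E/2)
Q = 28 (Q = 7 - 1*(-21) = 7 + 21 = 28)
J(c, f) = 197/28 (J(c, f) = 7 + 1/28 = 197/28)
J(q, C(-7, -9)) + Y(195, 21) = 197/28 + (-1/16 + (3/2)*21) = 197/28 + (-1/16 + 63/2) = 197/28 + 503/16 = 4309/112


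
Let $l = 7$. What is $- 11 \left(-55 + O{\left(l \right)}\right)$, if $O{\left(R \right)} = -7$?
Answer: $682$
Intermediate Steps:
$- 11 \left(-55 + O{\left(l \right)}\right) = - 11 \left(-55 - 7\right) = \left(-11\right) \left(-62\right) = 682$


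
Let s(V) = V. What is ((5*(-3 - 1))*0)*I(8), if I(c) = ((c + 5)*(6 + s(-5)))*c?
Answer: 0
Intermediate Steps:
I(c) = c*(5 + c) (I(c) = ((c + 5)*(6 - 5))*c = ((5 + c)*1)*c = (5 + c)*c = c*(5 + c))
((5*(-3 - 1))*0)*I(8) = ((5*(-3 - 1))*0)*(8*(5 + 8)) = ((5*(-4))*0)*(8*13) = -20*0*104 = 0*104 = 0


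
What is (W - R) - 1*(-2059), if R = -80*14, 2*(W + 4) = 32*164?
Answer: 5799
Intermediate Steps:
W = 2620 (W = -4 + (32*164)/2 = -4 + (1/2)*5248 = -4 + 2624 = 2620)
R = -1120
(W - R) - 1*(-2059) = (2620 - 1*(-1120)) - 1*(-2059) = (2620 + 1120) + 2059 = 3740 + 2059 = 5799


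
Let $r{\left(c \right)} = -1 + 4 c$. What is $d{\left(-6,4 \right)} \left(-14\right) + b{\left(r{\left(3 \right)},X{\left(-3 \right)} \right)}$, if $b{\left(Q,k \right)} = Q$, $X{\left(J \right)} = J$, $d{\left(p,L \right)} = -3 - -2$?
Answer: $25$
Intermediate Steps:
$d{\left(p,L \right)} = -1$ ($d{\left(p,L \right)} = -3 + 2 = -1$)
$d{\left(-6,4 \right)} \left(-14\right) + b{\left(r{\left(3 \right)},X{\left(-3 \right)} \right)} = \left(-1\right) \left(-14\right) + \left(-1 + 4 \cdot 3\right) = 14 + \left(-1 + 12\right) = 14 + 11 = 25$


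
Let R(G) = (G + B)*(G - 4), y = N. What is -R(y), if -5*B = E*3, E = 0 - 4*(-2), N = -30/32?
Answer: -36261/1280 ≈ -28.329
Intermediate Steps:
N = -15/16 (N = -30*1/32 = -15/16 ≈ -0.93750)
E = 8 (E = 0 + 8 = 8)
y = -15/16 ≈ -0.93750
B = -24/5 (B = -8*3/5 = -⅕*24 = -24/5 ≈ -4.8000)
R(G) = (-4 + G)*(-24/5 + G) (R(G) = (G - 24/5)*(G - 4) = (-24/5 + G)*(-4 + G) = (-4 + G)*(-24/5 + G))
-R(y) = -(96/5 + (-15/16)² - 44/5*(-15/16)) = -(96/5 + 225/256 + 33/4) = -1*36261/1280 = -36261/1280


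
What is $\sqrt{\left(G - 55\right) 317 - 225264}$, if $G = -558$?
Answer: $i \sqrt{419585} \approx 647.75 i$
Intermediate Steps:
$\sqrt{\left(G - 55\right) 317 - 225264} = \sqrt{\left(-558 - 55\right) 317 - 225264} = \sqrt{\left(-613\right) 317 - 225264} = \sqrt{-194321 - 225264} = \sqrt{-419585} = i \sqrt{419585}$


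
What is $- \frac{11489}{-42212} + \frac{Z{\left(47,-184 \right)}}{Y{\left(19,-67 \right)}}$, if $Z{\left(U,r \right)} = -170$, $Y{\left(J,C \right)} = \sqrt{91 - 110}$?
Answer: $\frac{11489}{42212} + \frac{170 i \sqrt{19}}{19} \approx 0.27217 + 39.001 i$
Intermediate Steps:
$Y{\left(J,C \right)} = i \sqrt{19}$ ($Y{\left(J,C \right)} = \sqrt{-19} = i \sqrt{19}$)
$- \frac{11489}{-42212} + \frac{Z{\left(47,-184 \right)}}{Y{\left(19,-67 \right)}} = - \frac{11489}{-42212} - \frac{170}{i \sqrt{19}} = \left(-11489\right) \left(- \frac{1}{42212}\right) - 170 \left(- \frac{i \sqrt{19}}{19}\right) = \frac{11489}{42212} + \frac{170 i \sqrt{19}}{19}$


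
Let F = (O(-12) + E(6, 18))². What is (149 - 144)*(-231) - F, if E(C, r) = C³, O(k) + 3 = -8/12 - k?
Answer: -463324/9 ≈ -51480.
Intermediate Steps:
O(k) = -11/3 - k (O(k) = -3 + (-8/12 - k) = -3 + (-8*1/12 - k) = -3 + (-⅔ - k) = -11/3 - k)
F = 452929/9 (F = ((-11/3 - 1*(-12)) + 6³)² = ((-11/3 + 12) + 216)² = (25/3 + 216)² = (673/3)² = 452929/9 ≈ 50325.)
(149 - 144)*(-231) - F = (149 - 144)*(-231) - 1*452929/9 = 5*(-231) - 452929/9 = -1155 - 452929/9 = -463324/9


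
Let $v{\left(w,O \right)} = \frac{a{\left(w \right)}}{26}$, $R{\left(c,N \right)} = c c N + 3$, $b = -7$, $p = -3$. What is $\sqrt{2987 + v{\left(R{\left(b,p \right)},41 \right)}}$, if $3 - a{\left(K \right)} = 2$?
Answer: $\frac{\sqrt{2019238}}{26} \approx 54.654$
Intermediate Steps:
$a{\left(K \right)} = 1$ ($a{\left(K \right)} = 3 - 2 = 1$)
$R{\left(c,N \right)} = 3 + N c^{2}$ ($R{\left(c,N \right)} = c^{2} N + 3 = N c^{2} + 3 = 3 + N c^{2}$)
$v{\left(w,O \right)} = \frac{1}{26}$ ($v{\left(w,O \right)} = 1 \cdot \frac{1}{26} = \frac{1}{26}$)
$\sqrt{2987 + v{\left(R{\left(b,p \right)},41 \right)}} = \sqrt{2987 + \frac{1}{26}} = \sqrt{\frac{77663}{26}} = \frac{\sqrt{2019238}}{26}$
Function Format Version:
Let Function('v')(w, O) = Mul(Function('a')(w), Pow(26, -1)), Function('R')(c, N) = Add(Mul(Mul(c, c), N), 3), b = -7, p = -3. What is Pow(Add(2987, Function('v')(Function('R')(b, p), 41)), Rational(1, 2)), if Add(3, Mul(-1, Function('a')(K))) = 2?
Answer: Mul(Rational(1, 26), Pow(2019238, Rational(1, 2))) ≈ 54.654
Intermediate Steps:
Function('a')(K) = 1 (Function('a')(K) = Add(3, Mul(-1, 2)) = Add(3, -2) = 1)
Function('R')(c, N) = Add(3, Mul(N, Pow(c, 2))) (Function('R')(c, N) = Add(Mul(Pow(c, 2), N), 3) = Add(Mul(N, Pow(c, 2)), 3) = Add(3, Mul(N, Pow(c, 2))))
Function('v')(w, O) = Rational(1, 26) (Function('v')(w, O) = Mul(1, Pow(26, -1)) = Mul(1, Rational(1, 26)) = Rational(1, 26))
Pow(Add(2987, Function('v')(Function('R')(b, p), 41)), Rational(1, 2)) = Pow(Add(2987, Rational(1, 26)), Rational(1, 2)) = Pow(Rational(77663, 26), Rational(1, 2)) = Mul(Rational(1, 26), Pow(2019238, Rational(1, 2)))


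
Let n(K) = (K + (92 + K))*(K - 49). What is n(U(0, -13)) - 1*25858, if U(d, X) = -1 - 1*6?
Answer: -30226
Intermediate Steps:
U(d, X) = -7 (U(d, X) = -1 - 6 = -7)
n(K) = (-49 + K)*(92 + 2*K) (n(K) = (92 + 2*K)*(-49 + K) = (-49 + K)*(92 + 2*K))
n(U(0, -13)) - 1*25858 = (-4508 - 6*(-7) + 2*(-7)²) - 1*25858 = (-4508 + 42 + 2*49) - 25858 = (-4508 + 42 + 98) - 25858 = -4368 - 25858 = -30226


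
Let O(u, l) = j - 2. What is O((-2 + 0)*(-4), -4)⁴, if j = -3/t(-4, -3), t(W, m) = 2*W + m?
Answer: 130321/14641 ≈ 8.9011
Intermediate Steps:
t(W, m) = m + 2*W
j = 3/11 (j = -3/(-3 + 2*(-4)) = -3/(-3 - 8) = -3/(-11) = -3*(-1/11) = 3/11 ≈ 0.27273)
O(u, l) = -19/11 (O(u, l) = 3/11 - 2 = -19/11)
O((-2 + 0)*(-4), -4)⁴ = (-19/11)⁴ = 130321/14641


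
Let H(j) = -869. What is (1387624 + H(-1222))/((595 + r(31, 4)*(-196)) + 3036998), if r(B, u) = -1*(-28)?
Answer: 277351/606421 ≈ 0.45736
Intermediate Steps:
r(B, u) = 28
(1387624 + H(-1222))/((595 + r(31, 4)*(-196)) + 3036998) = (1387624 - 869)/((595 + 28*(-196)) + 3036998) = 1386755/((595 - 5488) + 3036998) = 1386755/(-4893 + 3036998) = 1386755/3032105 = 1386755*(1/3032105) = 277351/606421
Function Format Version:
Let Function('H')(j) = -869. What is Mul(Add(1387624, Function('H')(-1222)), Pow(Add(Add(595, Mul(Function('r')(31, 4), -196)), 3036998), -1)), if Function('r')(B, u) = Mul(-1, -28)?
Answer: Rational(277351, 606421) ≈ 0.45736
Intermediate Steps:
Function('r')(B, u) = 28
Mul(Add(1387624, Function('H')(-1222)), Pow(Add(Add(595, Mul(Function('r')(31, 4), -196)), 3036998), -1)) = Mul(Add(1387624, -869), Pow(Add(Add(595, Mul(28, -196)), 3036998), -1)) = Mul(1386755, Pow(Add(Add(595, -5488), 3036998), -1)) = Mul(1386755, Pow(Add(-4893, 3036998), -1)) = Mul(1386755, Pow(3032105, -1)) = Mul(1386755, Rational(1, 3032105)) = Rational(277351, 606421)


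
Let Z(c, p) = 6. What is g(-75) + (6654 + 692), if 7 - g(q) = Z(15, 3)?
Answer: 7347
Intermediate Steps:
g(q) = 1 (g(q) = 7 - 1*6 = 7 - 6 = 1)
g(-75) + (6654 + 692) = 1 + (6654 + 692) = 1 + 7346 = 7347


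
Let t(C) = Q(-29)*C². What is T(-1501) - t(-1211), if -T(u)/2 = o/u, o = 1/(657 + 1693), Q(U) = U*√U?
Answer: 1/1763675 + 42529109*I*√29 ≈ 5.67e-7 + 2.2903e+8*I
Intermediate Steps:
Q(U) = U^(3/2)
o = 1/2350 ≈ 0.00042553
T(u) = -1/(1175*u)
t(C) = -29*I*√29*C² (t(C) = (-29)^(3/2)*C² = (-29*I*√29)*C² = -29*I*√29*C²)
T(-1501) - t(-1211) = -1/1175/(-1501) - (-29)*I*√29*(-1211)² = -1/1175*(-1/1501) - (-29)*I*√29*1466521 = 1/1763675 - (-42529109)*I*√29 = 1/1763675 + 42529109*I*√29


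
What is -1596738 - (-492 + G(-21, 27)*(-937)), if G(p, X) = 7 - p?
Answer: -1570010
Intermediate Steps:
-1596738 - (-492 + G(-21, 27)*(-937)) = -1596738 - (-492 + (7 - 1*(-21))*(-937)) = -1596738 - (-492 + (7 + 21)*(-937)) = -1596738 - (-492 + 28*(-937)) = -1596738 - (-492 - 26236) = -1596738 - 1*(-26728) = -1596738 + 26728 = -1570010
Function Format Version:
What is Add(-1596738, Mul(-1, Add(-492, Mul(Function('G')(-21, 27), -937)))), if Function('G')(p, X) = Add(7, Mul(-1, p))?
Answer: -1570010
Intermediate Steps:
Add(-1596738, Mul(-1, Add(-492, Mul(Function('G')(-21, 27), -937)))) = Add(-1596738, Mul(-1, Add(-492, Mul(Add(7, Mul(-1, -21)), -937)))) = Add(-1596738, Mul(-1, Add(-492, Mul(Add(7, 21), -937)))) = Add(-1596738, Mul(-1, Add(-492, Mul(28, -937)))) = Add(-1596738, Mul(-1, Add(-492, -26236))) = Add(-1596738, Mul(-1, -26728)) = Add(-1596738, 26728) = -1570010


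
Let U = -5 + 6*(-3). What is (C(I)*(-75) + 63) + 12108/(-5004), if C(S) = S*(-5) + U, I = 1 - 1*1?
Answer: 744587/417 ≈ 1785.6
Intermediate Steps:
U = -23 (U = -5 - 18 = -23)
I = 0 (I = 1 - 1 = 0)
C(S) = -23 - 5*S (C(S) = S*(-5) - 23 = -5*S - 23 = -23 - 5*S)
(C(I)*(-75) + 63) + 12108/(-5004) = ((-23 - 5*0)*(-75) + 63) + 12108/(-5004) = ((-23 + 0)*(-75) + 63) + 12108*(-1/5004) = (-23*(-75) + 63) - 1009/417 = (1725 + 63) - 1009/417 = 1788 - 1009/417 = 744587/417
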